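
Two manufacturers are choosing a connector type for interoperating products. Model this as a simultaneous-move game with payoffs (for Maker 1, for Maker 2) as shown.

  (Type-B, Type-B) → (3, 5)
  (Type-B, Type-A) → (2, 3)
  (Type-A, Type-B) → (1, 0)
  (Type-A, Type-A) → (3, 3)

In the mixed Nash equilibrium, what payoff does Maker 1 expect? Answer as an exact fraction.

Maker 2 mixes with probability q on Type-B, chosen so Maker 1 is indifferent: 3q + 2(1−q) = 1q + 3(1−q) gives q = 1/3.
Maker 1's expected payoff (from either row, since indifferent) is 3·1/3 + 2·2/3 = 7/3.

7/3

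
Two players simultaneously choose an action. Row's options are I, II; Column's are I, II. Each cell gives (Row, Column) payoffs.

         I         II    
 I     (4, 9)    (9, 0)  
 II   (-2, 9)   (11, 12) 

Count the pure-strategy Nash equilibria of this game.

Both I: Row gets 4 (best alternative -2); Column gets 9 (best alternative 0). Neither deviates — NE.
Both II: Row gets 11 (best alternative 9); Column gets 12 (best alternative 9). Neither deviates — NE.
(I, II) is not a NE: Row would switch to II (11 > 9).
No other cell survives both best-response checks, so there are 2 pure NE.

2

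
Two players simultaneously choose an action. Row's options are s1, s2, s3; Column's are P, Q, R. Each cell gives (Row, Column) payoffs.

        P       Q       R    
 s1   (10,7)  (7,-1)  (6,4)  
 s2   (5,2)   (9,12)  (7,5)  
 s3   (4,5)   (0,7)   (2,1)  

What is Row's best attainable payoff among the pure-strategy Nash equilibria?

(s1, P) is a pure NE (Row: 10 ≥ 5; Column: 7 ≥ 4). Row gets 10.
(s2, Q) is a pure NE (Row: 9 ≥ 7; Column: 12 ≥ 5). Row gets 9.
Every other cell has a profitable deviation for at least one player. Highest of {10, 9} is 10.

10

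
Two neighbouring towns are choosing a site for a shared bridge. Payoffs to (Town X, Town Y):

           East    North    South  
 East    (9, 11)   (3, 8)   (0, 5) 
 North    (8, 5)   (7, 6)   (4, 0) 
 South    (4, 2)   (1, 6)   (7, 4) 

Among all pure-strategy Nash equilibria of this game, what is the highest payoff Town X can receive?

9

Both East is a pure NE (Town X: 9 ≥ 8; Town Y: 11 ≥ 8). Town X gets 9.
Both North is a pure NE (Town X: 7 ≥ 3; Town Y: 6 ≥ 5). Town X gets 7.
Every other cell has a profitable deviation for at least one player. Highest of {9, 7} is 9.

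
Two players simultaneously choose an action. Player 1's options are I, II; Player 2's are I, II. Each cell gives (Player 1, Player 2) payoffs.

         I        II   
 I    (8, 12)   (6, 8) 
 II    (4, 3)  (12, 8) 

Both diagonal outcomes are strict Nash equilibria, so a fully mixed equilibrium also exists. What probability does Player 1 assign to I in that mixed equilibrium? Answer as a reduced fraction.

5/9

Player 1's mix p on I must make Player 2 indifferent between I and II.
Player 2's payoff from I: 12p + 3(1−p). From II: 8p + 8(1−p).
Set equal: 4p = 5(1−p) → p = 5/9.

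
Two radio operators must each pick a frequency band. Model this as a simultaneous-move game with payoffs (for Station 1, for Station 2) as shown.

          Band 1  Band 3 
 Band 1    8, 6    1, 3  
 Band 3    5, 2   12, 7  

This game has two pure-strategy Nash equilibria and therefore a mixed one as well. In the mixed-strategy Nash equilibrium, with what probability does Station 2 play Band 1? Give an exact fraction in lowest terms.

11/14

Station 2's mix q on Band 1 must make Station 1 indifferent between Band 1 and Band 3.
Station 1's payoff from Band 1: 8q + 1(1−q). From Band 3: 5q + 12(1−q).
Set equal: 3q = 11(1−q) → q = 11/14.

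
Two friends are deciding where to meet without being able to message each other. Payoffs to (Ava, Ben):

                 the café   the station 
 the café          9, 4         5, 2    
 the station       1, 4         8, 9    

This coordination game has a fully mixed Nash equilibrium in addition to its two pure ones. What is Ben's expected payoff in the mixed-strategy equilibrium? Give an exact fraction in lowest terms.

Ava mixes with probability p on the café, chosen so Ben is indifferent: 4p + 4(1−p) = 2p + 9(1−p) gives p = 5/7.
Ben's expected payoff is 4·5/7 + 4·2/7 = 4.

4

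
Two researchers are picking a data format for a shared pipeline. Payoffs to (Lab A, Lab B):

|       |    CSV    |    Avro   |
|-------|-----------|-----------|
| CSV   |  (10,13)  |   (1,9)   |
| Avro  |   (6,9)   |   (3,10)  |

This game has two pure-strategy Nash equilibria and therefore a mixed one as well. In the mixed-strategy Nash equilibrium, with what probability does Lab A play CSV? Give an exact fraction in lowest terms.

1/5

Lab A's mix p on CSV must make Lab B indifferent between CSV and Avro.
Lab B's payoff from CSV: 13p + 9(1−p). From Avro: 9p + 10(1−p).
Set equal: 4p = 1(1−p) → p = 1/5.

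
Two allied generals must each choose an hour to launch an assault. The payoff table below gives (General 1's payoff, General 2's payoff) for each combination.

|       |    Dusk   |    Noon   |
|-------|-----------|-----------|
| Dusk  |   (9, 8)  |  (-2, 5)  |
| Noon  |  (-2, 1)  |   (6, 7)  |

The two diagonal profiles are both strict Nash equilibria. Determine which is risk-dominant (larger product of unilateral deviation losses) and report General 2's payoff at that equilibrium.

7

At both Dusk: General 1 loses 9 − (-2) = 11 by deviating; General 2 loses 8 − 5 = 3. Product = 11·3 = 33.
At both Noon: General 1 loses 6 − (-2) = 8 by deviating; General 2 loses 7 − 1 = 6. Product = 8·6 = 48.
48 > 33, so both Noon is risk-dominant. General 2's payoff there is 7.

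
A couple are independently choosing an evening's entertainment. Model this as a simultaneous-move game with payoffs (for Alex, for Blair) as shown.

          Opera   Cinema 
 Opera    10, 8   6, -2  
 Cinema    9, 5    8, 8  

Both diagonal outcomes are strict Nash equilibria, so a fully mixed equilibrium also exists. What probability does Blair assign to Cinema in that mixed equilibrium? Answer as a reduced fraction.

Blair's mix q on Opera must make Alex indifferent between Opera and Cinema.
Alex's payoff from Opera: 10q + 6(1−q). From Cinema: 9q + 8(1−q).
Set equal: 1q = 2(1−q) → q = 2/3.
Probability on Cinema is 1 − 2/3 = 1/3.

1/3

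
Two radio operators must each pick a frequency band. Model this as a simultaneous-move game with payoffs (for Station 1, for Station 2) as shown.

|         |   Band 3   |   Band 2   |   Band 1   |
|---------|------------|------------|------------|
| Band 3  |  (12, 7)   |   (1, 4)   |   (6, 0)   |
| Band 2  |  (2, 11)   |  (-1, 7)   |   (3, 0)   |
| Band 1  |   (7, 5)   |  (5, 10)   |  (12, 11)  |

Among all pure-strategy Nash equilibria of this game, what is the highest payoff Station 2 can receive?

Both Band 3 is a pure NE (Station 1: 12 ≥ 7; Station 2: 7 ≥ 4). Station 2 gets 7.
Both Band 1 is a pure NE (Station 1: 12 ≥ 6; Station 2: 11 ≥ 10). Station 2 gets 11.
Every other cell has a profitable deviation for at least one player. Highest of {7, 11} is 11.

11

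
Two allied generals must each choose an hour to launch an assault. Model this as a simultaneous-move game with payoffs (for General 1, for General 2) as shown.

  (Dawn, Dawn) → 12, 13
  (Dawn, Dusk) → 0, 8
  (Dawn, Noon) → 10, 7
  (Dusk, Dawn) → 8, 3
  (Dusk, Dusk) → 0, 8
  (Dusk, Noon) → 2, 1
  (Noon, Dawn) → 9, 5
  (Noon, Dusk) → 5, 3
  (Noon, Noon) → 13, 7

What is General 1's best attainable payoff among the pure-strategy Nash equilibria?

13

Both Dawn is a pure NE (General 1: 12 ≥ 9; General 2: 13 ≥ 8). General 1 gets 12.
Both Noon is a pure NE (General 1: 13 ≥ 10; General 2: 7 ≥ 5). General 1 gets 13.
Every other cell has a profitable deviation for at least one player. Highest of {12, 13} is 13.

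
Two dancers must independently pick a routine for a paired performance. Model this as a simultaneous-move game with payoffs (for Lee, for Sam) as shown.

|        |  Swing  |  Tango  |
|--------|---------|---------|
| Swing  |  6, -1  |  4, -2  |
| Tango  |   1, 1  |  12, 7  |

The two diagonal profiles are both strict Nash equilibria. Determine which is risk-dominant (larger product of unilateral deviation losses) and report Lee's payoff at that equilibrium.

At both Swing: Lee loses 6 − 1 = 5 by deviating; Sam loses -1 − (-2) = 1. Product = 5·1 = 5.
At both Tango: Lee loses 12 − 4 = 8 by deviating; Sam loses 7 − 1 = 6. Product = 8·6 = 48.
48 > 5, so both Tango is risk-dominant. Lee's payoff there is 12.

12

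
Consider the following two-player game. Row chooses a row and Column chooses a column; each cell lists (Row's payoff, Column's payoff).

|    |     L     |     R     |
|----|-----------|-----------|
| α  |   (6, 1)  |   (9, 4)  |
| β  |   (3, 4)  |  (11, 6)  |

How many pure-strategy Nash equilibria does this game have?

1

(β, R): Row gets 11 (best alternative 9); Column gets 6 (best alternative 4). Neither deviates — NE.
(α, L) is not a NE: Column would switch to R (4 > 1).
No other cell survives both best-response checks, so there is 1 pure NE.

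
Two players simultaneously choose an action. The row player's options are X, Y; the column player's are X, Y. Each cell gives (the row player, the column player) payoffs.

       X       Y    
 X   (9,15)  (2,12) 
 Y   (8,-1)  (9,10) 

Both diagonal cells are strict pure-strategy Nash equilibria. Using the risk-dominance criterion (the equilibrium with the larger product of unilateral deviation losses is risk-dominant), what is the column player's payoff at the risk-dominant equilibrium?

At both X: the row player loses 9 − 8 = 1 by deviating; the column player loses 15 − 12 = 3. Product = 1·3 = 3.
At both Y: the row player loses 9 − 2 = 7 by deviating; the column player loses 10 − (-1) = 11. Product = 7·11 = 77.
77 > 3, so both Y is risk-dominant. The column player's payoff there is 10.

10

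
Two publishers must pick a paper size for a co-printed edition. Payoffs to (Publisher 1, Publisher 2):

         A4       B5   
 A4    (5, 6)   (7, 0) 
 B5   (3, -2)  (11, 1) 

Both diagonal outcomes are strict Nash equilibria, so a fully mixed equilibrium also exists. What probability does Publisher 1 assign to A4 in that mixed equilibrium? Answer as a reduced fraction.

Publisher 1's mix p on A4 must make Publisher 2 indifferent between A4 and B5.
Publisher 2's payoff from A4: 6p + (-2)(1−p). From B5: 0p + 1(1−p).
Set equal: 6p = 3(1−p) → p = 3/9 = 1/3.

1/3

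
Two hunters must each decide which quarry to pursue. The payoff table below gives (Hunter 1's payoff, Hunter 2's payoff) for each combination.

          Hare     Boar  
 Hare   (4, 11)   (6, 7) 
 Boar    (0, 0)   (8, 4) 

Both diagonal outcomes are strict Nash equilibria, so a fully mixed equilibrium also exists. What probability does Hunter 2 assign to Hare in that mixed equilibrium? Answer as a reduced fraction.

Hunter 2's mix q on Hare must make Hunter 1 indifferent between Hare and Boar.
Hunter 1's payoff from Hare: 4q + 6(1−q). From Boar: 0q + 8(1−q).
Set equal: 4q = 2(1−q) → q = 2/6 = 1/3.

1/3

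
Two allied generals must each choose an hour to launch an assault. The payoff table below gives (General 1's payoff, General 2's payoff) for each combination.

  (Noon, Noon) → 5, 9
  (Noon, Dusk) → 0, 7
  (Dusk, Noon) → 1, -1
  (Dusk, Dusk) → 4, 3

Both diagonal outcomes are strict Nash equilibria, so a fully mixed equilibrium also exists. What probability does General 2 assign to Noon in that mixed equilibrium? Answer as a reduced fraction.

General 2's mix q on Noon must make General 1 indifferent between Noon and Dusk.
General 1's payoff from Noon: 5q + 0(1−q). From Dusk: 1q + 4(1−q).
Set equal: 4q = 4(1−q) → q = 4/8 = 1/2.

1/2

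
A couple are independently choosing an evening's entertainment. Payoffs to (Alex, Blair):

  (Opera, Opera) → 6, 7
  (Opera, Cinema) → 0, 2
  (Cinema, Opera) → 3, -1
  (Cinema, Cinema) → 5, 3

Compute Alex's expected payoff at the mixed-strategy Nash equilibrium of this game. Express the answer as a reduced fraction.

Blair mixes with probability q on Opera, chosen so Alex is indifferent: 6q + 0(1−q) = 3q + 5(1−q) gives q = 5/8.
Alex's expected payoff (from either row, since indifferent) is 6·5/8 + 0·3/8 = 15/4.

15/4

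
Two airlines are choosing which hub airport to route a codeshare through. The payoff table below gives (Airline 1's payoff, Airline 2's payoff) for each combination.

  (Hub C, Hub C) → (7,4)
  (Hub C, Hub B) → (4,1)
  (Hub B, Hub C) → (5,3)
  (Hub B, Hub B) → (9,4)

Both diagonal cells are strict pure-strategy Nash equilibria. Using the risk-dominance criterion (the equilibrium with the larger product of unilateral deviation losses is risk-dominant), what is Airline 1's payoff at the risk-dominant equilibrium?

At both Hub C: Airline 1 loses 7 − 5 = 2 by deviating; Airline 2 loses 4 − 1 = 3. Product = 2·3 = 6.
At both Hub B: Airline 1 loses 9 − 4 = 5 by deviating; Airline 2 loses 4 − 3 = 1. Product = 5·1 = 5.
6 > 5, so both Hub C is risk-dominant. Airline 1's payoff there is 7.

7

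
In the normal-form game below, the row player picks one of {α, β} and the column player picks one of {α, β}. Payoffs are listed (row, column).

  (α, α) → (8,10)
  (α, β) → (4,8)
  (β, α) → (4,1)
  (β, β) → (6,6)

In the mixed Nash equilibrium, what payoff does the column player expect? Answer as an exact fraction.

The row player mixes with probability p on α, chosen so the column player is indifferent: 10p + 1(1−p) = 8p + 6(1−p) gives p = 5/7.
The column player's expected payoff is 10·5/7 + 1·2/7 = 52/7.

52/7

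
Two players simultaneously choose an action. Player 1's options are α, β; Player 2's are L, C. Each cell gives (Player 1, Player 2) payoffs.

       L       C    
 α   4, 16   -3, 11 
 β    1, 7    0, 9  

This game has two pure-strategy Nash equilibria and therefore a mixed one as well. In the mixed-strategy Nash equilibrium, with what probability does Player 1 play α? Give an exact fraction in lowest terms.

Player 1's mix p on α must make Player 2 indifferent between L and C.
Player 2's payoff from L: 16p + 7(1−p). From C: 11p + 9(1−p).
Set equal: 5p = 2(1−p) → p = 2/7.

2/7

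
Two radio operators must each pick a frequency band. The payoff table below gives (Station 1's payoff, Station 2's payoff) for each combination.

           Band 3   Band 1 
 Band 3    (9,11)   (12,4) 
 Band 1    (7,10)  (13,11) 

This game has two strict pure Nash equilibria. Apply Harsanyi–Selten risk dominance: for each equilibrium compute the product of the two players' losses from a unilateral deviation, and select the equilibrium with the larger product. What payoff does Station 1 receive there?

At both Band 3: Station 1 loses 9 − 7 = 2 by deviating; Station 2 loses 11 − 4 = 7. Product = 2·7 = 14.
At both Band 1: Station 1 loses 13 − 12 = 1 by deviating; Station 2 loses 11 − 10 = 1. Product = 1·1 = 1.
14 > 1, so both Band 3 is risk-dominant. Station 1's payoff there is 9.

9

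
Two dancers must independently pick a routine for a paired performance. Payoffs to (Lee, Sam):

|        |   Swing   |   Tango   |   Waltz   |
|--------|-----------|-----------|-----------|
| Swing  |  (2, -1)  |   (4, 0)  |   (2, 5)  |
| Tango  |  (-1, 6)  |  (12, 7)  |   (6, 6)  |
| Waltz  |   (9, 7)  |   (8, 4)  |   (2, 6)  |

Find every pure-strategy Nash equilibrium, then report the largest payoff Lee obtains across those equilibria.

12

Both Tango is a pure NE (Lee: 12 ≥ 8; Sam: 7 ≥ 6). Lee gets 12.
(Waltz, Swing) is a pure NE (Lee: 9 ≥ 2; Sam: 7 ≥ 6). Lee gets 9.
Every other cell has a profitable deviation for at least one player. Highest of {12, 9} is 12.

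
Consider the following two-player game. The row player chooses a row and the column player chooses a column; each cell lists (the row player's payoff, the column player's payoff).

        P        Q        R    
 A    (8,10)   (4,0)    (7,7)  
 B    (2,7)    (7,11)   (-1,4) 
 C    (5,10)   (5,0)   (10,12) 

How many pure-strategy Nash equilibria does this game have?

3

(A, P): the row player gets 8 (best alternative 5); the column player gets 10 (best alternative 7). Neither deviates — NE.
(B, Q): the row player gets 7 (best alternative 5); the column player gets 11 (best alternative 7). Neither deviates — NE.
(C, R): the row player gets 10 (best alternative 7); the column player gets 12 (best alternative 10). Neither deviates — NE.
(B, P) is not a NE: the row player would switch to A (8 > 2).
No other cell survives both best-response checks, so there are 3 pure NE.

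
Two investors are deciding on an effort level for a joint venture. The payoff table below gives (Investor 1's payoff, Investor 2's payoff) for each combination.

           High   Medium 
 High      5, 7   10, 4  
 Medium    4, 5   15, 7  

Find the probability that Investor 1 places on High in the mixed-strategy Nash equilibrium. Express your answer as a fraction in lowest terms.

2/5

Investor 1's mix p on High must make Investor 2 indifferent between High and Medium.
Investor 2's payoff from High: 7p + 5(1−p). From Medium: 4p + 7(1−p).
Set equal: 3p = 2(1−p) → p = 2/5.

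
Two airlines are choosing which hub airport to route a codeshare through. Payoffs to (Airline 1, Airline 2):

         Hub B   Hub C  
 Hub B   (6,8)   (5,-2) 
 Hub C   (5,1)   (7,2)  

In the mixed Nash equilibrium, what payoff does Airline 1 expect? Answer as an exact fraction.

17/3

Airline 2 mixes with probability q on Hub B, chosen so Airline 1 is indifferent: 6q + 5(1−q) = 5q + 7(1−q) gives q = 2/3.
Airline 1's expected payoff (from either row, since indifferent) is 6·2/3 + 5·1/3 = 17/3.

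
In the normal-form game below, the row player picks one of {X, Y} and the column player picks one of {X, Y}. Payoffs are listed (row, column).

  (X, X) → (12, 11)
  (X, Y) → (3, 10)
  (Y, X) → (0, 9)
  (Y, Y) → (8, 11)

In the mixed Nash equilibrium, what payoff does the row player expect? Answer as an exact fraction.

The column player mixes with probability q on X, chosen so the row player is indifferent: 12q + 3(1−q) = 0q + 8(1−q) gives q = 5/17.
The row player's expected payoff (from either row, since indifferent) is 12·5/17 + 3·12/17 = 96/17.

96/17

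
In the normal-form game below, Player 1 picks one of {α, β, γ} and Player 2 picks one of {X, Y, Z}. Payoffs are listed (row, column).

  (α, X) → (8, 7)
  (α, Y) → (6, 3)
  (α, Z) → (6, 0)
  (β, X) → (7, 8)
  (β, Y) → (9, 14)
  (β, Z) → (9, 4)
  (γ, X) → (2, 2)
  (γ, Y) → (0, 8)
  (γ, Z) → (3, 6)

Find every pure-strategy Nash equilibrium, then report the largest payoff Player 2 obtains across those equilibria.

14

(α, X) is a pure NE (Player 1: 8 ≥ 7; Player 2: 7 ≥ 3). Player 2 gets 7.
(β, Y) is a pure NE (Player 1: 9 ≥ 6; Player 2: 14 ≥ 8). Player 2 gets 14.
Every other cell has a profitable deviation for at least one player. Highest of {7, 14} is 14.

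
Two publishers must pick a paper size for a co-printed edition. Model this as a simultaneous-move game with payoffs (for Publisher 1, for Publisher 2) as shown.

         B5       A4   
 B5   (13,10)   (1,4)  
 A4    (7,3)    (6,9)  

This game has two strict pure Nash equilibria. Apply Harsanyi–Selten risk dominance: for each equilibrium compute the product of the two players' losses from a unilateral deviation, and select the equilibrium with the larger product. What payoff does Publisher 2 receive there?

At both B5: Publisher 1 loses 13 − 7 = 6 by deviating; Publisher 2 loses 10 − 4 = 6. Product = 6·6 = 36.
At both A4: Publisher 1 loses 6 − 1 = 5 by deviating; Publisher 2 loses 9 − 3 = 6. Product = 5·6 = 30.
36 > 30, so both B5 is risk-dominant. Publisher 2's payoff there is 10.

10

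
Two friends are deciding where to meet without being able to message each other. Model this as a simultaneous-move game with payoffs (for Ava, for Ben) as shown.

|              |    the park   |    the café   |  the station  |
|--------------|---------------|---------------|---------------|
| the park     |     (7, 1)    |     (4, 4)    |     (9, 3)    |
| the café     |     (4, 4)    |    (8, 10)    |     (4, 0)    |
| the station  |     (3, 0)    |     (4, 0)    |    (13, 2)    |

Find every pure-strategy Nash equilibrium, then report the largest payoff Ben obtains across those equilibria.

Both the café is a pure NE (Ava: 8 ≥ 4; Ben: 10 ≥ 4). Ben gets 10.
Both the station is a pure NE (Ava: 13 ≥ 9; Ben: 2 ≥ 0). Ben gets 2.
Every other cell has a profitable deviation for at least one player. Highest of {10, 2} is 10.

10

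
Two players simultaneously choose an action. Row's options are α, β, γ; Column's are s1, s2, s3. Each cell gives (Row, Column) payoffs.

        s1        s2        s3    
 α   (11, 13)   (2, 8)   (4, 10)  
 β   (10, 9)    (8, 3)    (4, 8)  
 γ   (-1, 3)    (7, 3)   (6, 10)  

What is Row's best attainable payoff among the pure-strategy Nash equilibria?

11

(α, s1) is a pure NE (Row: 11 ≥ 10; Column: 13 ≥ 10). Row gets 11.
(γ, s3) is a pure NE (Row: 6 ≥ 4; Column: 10 ≥ 3). Row gets 6.
Every other cell has a profitable deviation for at least one player. Highest of {11, 6} is 11.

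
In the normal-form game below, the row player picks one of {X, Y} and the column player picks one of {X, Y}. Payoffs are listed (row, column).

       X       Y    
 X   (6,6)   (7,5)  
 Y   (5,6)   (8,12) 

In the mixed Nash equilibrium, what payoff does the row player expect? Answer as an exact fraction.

The column player mixes with probability q on X, chosen so the row player is indifferent: 6q + 7(1−q) = 5q + 8(1−q) gives q = 1/2.
The row player's expected payoff (from either row, since indifferent) is 6·1/2 + 7·1/2 = 13/2.

13/2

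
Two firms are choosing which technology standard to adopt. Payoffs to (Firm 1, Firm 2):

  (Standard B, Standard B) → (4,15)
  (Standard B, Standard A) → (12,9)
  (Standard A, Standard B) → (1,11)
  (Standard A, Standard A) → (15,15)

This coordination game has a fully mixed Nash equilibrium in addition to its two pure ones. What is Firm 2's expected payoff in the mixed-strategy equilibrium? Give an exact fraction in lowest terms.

63/5

Firm 1 mixes with probability p on Standard B, chosen so Firm 2 is indifferent: 15p + 11(1−p) = 9p + 15(1−p) gives p = 2/5.
Firm 2's expected payoff is 15·2/5 + 11·3/5 = 63/5.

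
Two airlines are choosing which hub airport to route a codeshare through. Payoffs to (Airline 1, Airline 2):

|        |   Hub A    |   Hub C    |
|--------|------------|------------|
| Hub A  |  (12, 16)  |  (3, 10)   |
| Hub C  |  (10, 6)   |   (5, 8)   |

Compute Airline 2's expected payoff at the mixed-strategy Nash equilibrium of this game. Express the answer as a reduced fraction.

17/2

Airline 1 mixes with probability p on Hub A, chosen so Airline 2 is indifferent: 16p + 6(1−p) = 10p + 8(1−p) gives p = 1/4.
Airline 2's expected payoff is 16·1/4 + 6·3/4 = 17/2.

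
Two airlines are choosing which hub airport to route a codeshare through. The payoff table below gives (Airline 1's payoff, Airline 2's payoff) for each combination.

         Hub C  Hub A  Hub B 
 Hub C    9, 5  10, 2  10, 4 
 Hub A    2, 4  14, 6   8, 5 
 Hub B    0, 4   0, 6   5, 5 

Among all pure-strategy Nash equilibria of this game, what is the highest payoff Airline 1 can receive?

Both Hub C is a pure NE (Airline 1: 9 ≥ 2; Airline 2: 5 ≥ 4). Airline 1 gets 9.
Both Hub A is a pure NE (Airline 1: 14 ≥ 10; Airline 2: 6 ≥ 5). Airline 1 gets 14.
Every other cell has a profitable deviation for at least one player. Highest of {9, 14} is 14.

14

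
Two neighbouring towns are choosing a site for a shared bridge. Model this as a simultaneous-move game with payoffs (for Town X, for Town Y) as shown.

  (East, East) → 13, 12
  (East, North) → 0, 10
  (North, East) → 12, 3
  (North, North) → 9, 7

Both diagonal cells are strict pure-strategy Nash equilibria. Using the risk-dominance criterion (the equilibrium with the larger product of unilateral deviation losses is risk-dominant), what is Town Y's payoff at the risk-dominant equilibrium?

At both East: Town X loses 13 − 12 = 1 by deviating; Town Y loses 12 − 10 = 2. Product = 1·2 = 2.
At both North: Town X loses 9 − 0 = 9 by deviating; Town Y loses 7 − 3 = 4. Product = 9·4 = 36.
36 > 2, so both North is risk-dominant. Town Y's payoff there is 7.

7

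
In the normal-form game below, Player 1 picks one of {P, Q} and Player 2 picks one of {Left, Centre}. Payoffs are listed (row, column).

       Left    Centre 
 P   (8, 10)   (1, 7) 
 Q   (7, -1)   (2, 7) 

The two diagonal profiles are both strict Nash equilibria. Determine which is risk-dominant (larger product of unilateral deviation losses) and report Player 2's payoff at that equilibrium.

At (P, Left): Player 1 loses 8 − 7 = 1 by deviating; Player 2 loses 10 − 7 = 3. Product = 1·3 = 3.
At (Q, Centre): Player 1 loses 2 − 1 = 1 by deviating; Player 2 loses 7 − (-1) = 8. Product = 1·8 = 8.
8 > 3, so (Q, Centre) is risk-dominant. Player 2's payoff there is 7.

7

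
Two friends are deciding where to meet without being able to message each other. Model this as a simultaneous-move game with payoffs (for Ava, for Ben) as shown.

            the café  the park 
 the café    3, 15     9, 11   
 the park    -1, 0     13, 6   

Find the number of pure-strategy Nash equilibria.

2

Both the café: Ava gets 3 (best alternative -1); Ben gets 15 (best alternative 11). Neither deviates — NE.
Both the park: Ava gets 13 (best alternative 9); Ben gets 6 (best alternative 0). Neither deviates — NE.
(the park, the café) is not a NE: Ava would switch to the café (3 > -1).
No other cell survives both best-response checks, so there are 2 pure NE.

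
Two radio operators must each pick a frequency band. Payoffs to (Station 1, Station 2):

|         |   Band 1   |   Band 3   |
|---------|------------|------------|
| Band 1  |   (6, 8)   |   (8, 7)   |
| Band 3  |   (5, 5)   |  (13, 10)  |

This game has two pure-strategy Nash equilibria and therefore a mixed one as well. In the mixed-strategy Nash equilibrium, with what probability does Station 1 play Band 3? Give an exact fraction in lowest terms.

Station 1's mix p on Band 1 must make Station 2 indifferent between Band 1 and Band 3.
Station 2's payoff from Band 1: 8p + 5(1−p). From Band 3: 7p + 10(1−p).
Set equal: 1p = 5(1−p) → p = 5/6.
Probability on Band 3 is 1 − 5/6 = 1/6.

1/6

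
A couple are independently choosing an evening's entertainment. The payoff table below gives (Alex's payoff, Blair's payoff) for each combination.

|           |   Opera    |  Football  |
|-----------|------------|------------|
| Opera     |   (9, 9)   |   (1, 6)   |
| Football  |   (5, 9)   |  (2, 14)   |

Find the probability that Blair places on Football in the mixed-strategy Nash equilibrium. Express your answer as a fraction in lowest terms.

4/5

Blair's mix q on Opera must make Alex indifferent between Opera and Football.
Alex's payoff from Opera: 9q + 1(1−q). From Football: 5q + 2(1−q).
Set equal: 4q = 1(1−q) → q = 1/5.
Probability on Football is 1 − 1/5 = 4/5.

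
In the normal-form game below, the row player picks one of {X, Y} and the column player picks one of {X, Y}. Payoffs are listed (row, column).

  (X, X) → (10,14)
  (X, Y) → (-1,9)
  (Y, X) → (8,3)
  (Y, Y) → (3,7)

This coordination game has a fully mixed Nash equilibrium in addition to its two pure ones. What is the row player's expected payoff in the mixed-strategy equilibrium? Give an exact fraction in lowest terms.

The column player mixes with probability q on X, chosen so the row player is indifferent: 10q + (-1)(1−q) = 8q + 3(1−q) gives q = 2/3.
The row player's expected payoff (from either row, since indifferent) is 10·2/3 + (-1)·1/3 = 19/3.

19/3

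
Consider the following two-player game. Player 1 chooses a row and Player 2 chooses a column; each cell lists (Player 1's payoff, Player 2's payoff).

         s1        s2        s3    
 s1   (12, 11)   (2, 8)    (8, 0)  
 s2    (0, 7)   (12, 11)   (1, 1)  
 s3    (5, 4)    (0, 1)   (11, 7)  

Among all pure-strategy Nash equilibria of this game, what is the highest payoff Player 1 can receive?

12

Both s1 is a pure NE (Player 1: 12 ≥ 5; Player 2: 11 ≥ 8). Player 1 gets 12.
Both s2 is a pure NE (Player 1: 12 ≥ 2; Player 2: 11 ≥ 7). Player 1 gets 12.
Both s3 is a pure NE (Player 1: 11 ≥ 8; Player 2: 7 ≥ 4). Player 1 gets 11.
Every other cell has a profitable deviation for at least one player. Highest of {12, 12, 11} is 12.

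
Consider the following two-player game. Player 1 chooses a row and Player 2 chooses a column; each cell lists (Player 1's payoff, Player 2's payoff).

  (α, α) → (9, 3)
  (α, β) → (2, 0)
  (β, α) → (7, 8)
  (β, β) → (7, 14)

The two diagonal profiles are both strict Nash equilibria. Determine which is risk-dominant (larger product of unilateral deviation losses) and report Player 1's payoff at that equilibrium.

At both α: Player 1 loses 9 − 7 = 2 by deviating; Player 2 loses 3 − 0 = 3. Product = 2·3 = 6.
At both β: Player 1 loses 7 − 2 = 5 by deviating; Player 2 loses 14 − 8 = 6. Product = 5·6 = 30.
30 > 6, so both β is risk-dominant. Player 1's payoff there is 7.

7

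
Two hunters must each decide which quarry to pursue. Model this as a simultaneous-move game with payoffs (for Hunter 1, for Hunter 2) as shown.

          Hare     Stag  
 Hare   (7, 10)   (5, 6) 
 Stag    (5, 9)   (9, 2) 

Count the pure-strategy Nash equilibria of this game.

Both Hare: Hunter 1 gets 7 (best alternative 5); Hunter 2 gets 10 (best alternative 6). Neither deviates — NE.
Both Stag is not a NE: Hunter 2 would switch to Hare (9 > 2).
No other cell survives both best-response checks, so there is 1 pure NE.

1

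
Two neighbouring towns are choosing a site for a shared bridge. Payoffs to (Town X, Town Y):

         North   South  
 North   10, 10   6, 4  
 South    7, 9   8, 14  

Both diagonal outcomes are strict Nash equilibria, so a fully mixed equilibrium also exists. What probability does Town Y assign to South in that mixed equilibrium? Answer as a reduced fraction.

3/5

Town Y's mix q on North must make Town X indifferent between North and South.
Town X's payoff from North: 10q + 6(1−q). From South: 7q + 8(1−q).
Set equal: 3q = 2(1−q) → q = 2/5.
Probability on South is 1 − 2/5 = 3/5.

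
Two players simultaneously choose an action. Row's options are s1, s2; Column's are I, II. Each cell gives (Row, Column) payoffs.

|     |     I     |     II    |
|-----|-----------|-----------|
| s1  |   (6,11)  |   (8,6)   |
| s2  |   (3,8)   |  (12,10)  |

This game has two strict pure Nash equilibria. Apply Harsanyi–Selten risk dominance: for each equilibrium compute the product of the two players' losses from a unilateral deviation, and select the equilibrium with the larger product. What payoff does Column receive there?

11

At (s1, I): Row loses 6 − 3 = 3 by deviating; Column loses 11 − 6 = 5. Product = 3·5 = 15.
At (s2, II): Row loses 12 − 8 = 4 by deviating; Column loses 10 − 8 = 2. Product = 4·2 = 8.
15 > 8, so (s1, I) is risk-dominant. Column's payoff there is 11.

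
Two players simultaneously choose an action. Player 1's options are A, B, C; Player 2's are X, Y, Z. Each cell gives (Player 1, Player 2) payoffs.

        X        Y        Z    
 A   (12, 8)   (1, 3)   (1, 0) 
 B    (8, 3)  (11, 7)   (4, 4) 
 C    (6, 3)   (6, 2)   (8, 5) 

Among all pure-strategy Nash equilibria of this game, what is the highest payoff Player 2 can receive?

8

(A, X) is a pure NE (Player 1: 12 ≥ 8; Player 2: 8 ≥ 3). Player 2 gets 8.
(B, Y) is a pure NE (Player 1: 11 ≥ 6; Player 2: 7 ≥ 4). Player 2 gets 7.
(C, Z) is a pure NE (Player 1: 8 ≥ 4; Player 2: 5 ≥ 3). Player 2 gets 5.
Every other cell has a profitable deviation for at least one player. Highest of {8, 7, 5} is 8.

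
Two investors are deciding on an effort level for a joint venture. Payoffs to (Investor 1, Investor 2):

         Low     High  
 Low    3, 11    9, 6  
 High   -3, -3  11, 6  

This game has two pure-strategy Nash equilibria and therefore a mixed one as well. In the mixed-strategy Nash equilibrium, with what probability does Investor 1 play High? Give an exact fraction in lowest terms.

5/14

Investor 1's mix p on Low must make Investor 2 indifferent between Low and High.
Investor 2's payoff from Low: 11p + (-3)(1−p). From High: 6p + 6(1−p).
Set equal: 5p = 9(1−p) → p = 9/14.
Probability on High is 1 − 9/14 = 5/14.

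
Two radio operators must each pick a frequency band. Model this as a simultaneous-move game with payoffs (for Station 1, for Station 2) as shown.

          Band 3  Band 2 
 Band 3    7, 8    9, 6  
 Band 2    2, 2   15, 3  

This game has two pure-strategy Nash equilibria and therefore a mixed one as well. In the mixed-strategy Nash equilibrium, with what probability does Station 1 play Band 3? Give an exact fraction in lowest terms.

1/3

Station 1's mix p on Band 3 must make Station 2 indifferent between Band 3 and Band 2.
Station 2's payoff from Band 3: 8p + 2(1−p). From Band 2: 6p + 3(1−p).
Set equal: 2p = 1(1−p) → p = 1/3.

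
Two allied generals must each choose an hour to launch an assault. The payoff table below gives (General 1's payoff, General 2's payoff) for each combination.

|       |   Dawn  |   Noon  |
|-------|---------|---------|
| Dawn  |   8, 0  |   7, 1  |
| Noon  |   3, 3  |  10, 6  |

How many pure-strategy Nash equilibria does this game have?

Both Noon: General 1 gets 10 (best alternative 7); General 2 gets 6 (best alternative 3). Neither deviates — NE.
Both Dawn is not a NE: General 2 would switch to Noon (1 > 0).
No other cell survives both best-response checks, so there is 1 pure NE.

1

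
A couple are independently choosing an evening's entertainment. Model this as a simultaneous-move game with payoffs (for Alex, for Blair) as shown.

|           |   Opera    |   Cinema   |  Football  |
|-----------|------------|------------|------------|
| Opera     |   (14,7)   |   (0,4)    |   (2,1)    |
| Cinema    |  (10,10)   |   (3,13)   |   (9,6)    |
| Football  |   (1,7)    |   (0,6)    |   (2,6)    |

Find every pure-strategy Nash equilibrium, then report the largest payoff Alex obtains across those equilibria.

Both Opera is a pure NE (Alex: 14 ≥ 10; Blair: 7 ≥ 4). Alex gets 14.
Both Cinema is a pure NE (Alex: 3 ≥ 0; Blair: 13 ≥ 10). Alex gets 3.
Every other cell has a profitable deviation for at least one player. Highest of {14, 3} is 14.

14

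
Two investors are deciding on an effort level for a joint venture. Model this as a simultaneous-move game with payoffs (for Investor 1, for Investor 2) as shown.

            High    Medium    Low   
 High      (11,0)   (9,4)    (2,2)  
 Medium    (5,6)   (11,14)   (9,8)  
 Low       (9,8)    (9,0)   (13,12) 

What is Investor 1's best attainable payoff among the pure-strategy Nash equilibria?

Both Medium is a pure NE (Investor 1: 11 ≥ 9; Investor 2: 14 ≥ 8). Investor 1 gets 11.
Both Low is a pure NE (Investor 1: 13 ≥ 9; Investor 2: 12 ≥ 8). Investor 1 gets 13.
Every other cell has a profitable deviation for at least one player. Highest of {11, 13} is 13.

13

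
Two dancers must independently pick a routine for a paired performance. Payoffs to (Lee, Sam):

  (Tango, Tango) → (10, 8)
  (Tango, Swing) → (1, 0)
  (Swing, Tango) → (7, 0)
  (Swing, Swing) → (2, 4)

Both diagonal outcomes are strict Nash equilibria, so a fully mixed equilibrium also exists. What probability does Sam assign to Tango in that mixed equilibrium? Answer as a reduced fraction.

Sam's mix q on Tango must make Lee indifferent between Tango and Swing.
Lee's payoff from Tango: 10q + 1(1−q). From Swing: 7q + 2(1−q).
Set equal: 3q = 1(1−q) → q = 1/4.

1/4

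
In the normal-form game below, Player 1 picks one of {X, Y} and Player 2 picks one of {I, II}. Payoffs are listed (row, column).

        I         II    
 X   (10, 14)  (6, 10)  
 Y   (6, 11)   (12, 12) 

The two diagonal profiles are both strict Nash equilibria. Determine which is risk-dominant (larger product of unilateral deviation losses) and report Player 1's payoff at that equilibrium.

10

At (X, I): Player 1 loses 10 − 6 = 4 by deviating; Player 2 loses 14 − 10 = 4. Product = 4·4 = 16.
At (Y, II): Player 1 loses 12 − 6 = 6 by deviating; Player 2 loses 12 − 11 = 1. Product = 6·1 = 6.
16 > 6, so (X, I) is risk-dominant. Player 1's payoff there is 10.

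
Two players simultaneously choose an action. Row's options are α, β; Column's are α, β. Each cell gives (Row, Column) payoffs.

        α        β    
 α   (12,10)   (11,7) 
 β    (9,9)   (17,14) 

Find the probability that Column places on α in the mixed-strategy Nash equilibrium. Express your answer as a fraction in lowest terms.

Column's mix q on α must make Row indifferent between α and β.
Row's payoff from α: 12q + 11(1−q). From β: 9q + 17(1−q).
Set equal: 3q = 6(1−q) → q = 6/9 = 2/3.

2/3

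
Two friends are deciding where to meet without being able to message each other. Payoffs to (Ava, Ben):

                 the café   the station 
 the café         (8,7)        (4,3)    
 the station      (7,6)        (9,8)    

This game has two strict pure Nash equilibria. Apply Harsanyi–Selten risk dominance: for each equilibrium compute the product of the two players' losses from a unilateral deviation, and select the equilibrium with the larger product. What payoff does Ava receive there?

At both the café: Ava loses 8 − 7 = 1 by deviating; Ben loses 7 − 3 = 4. Product = 1·4 = 4.
At both the station: Ava loses 9 − 4 = 5 by deviating; Ben loses 8 − 6 = 2. Product = 5·2 = 10.
10 > 4, so both the station is risk-dominant. Ava's payoff there is 9.

9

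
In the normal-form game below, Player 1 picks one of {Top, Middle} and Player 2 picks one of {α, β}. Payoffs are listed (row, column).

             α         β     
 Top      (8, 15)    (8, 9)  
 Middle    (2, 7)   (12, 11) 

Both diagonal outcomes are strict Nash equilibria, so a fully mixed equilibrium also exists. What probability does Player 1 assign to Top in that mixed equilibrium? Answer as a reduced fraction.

2/5

Player 1's mix p on Top must make Player 2 indifferent between α and β.
Player 2's payoff from α: 15p + 7(1−p). From β: 9p + 11(1−p).
Set equal: 6p = 4(1−p) → p = 4/10 = 2/5.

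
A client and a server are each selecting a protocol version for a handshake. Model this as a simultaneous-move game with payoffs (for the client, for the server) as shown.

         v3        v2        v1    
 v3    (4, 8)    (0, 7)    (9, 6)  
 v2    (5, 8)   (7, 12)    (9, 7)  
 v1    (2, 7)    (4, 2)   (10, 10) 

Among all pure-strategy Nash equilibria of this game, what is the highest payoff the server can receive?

Both v2 is a pure NE (the client: 7 ≥ 4; the server: 12 ≥ 8). The server gets 12.
Both v1 is a pure NE (the client: 10 ≥ 9; the server: 10 ≥ 7). The server gets 10.
Every other cell has a profitable deviation for at least one player. Highest of {12, 10} is 12.

12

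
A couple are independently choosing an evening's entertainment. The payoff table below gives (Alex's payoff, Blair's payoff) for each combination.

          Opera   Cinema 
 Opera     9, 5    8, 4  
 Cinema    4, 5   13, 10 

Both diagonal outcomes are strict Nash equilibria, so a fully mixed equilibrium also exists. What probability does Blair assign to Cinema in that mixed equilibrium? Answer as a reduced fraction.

1/2

Blair's mix q on Opera must make Alex indifferent between Opera and Cinema.
Alex's payoff from Opera: 9q + 8(1−q). From Cinema: 4q + 13(1−q).
Set equal: 5q = 5(1−q) → q = 5/10 = 1/2.
Probability on Cinema is 1 − 1/2 = 1/2.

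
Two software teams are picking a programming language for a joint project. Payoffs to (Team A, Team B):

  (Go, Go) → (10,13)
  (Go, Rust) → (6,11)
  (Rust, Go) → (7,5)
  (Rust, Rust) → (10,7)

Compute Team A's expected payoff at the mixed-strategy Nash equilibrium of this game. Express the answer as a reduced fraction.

Team B mixes with probability q on Go, chosen so Team A is indifferent: 10q + 6(1−q) = 7q + 10(1−q) gives q = 4/7.
Team A's expected payoff (from either row, since indifferent) is 10·4/7 + 6·3/7 = 58/7.

58/7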